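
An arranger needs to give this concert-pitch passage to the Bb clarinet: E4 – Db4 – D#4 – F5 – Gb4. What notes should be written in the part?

F#4 Eb4 E#4 G5 Ab4

The Bb clarinet sounds a major second below written, so the written part must be a major second above concert — transpose each note up.
E4 gives F#4
Db4 gives Eb4
D#4 gives E#4
F5 gives G5
Gb4 gives Ab4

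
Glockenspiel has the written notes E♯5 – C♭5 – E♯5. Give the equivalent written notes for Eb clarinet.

C##7 Ab6 C##7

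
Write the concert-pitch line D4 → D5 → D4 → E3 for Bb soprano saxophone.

The Bb soprano saxophone sounds a major second below written, so the written part must be a major second above concert — transpose each note up.
D4 -> E4
D5 -> E5
D4 -> E4
E3 -> F#3

E4 E5 E4 F#3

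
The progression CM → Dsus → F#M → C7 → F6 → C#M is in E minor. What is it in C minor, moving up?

E minor up to C minor is a minor sixth; each chord root moves by that interval while the quality stays the same.
CM: root C up a minor sixth → Ab, giving AbM.
Dsus: root D up a minor sixth → Bb, giving Bbsus.
F#M: root F# up a minor sixth → D, giving DM.
C7: root C up a minor sixth → Ab, giving Ab7.
F6: root F up a minor sixth → Db, giving Db6.
C#M: root C# up a minor sixth → A, giving AM.

AbM Bbsus DM Ab7 Db6 AM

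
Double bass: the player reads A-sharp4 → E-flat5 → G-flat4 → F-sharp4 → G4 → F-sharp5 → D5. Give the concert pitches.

A#3 Eb4 Gb3 F#3 G3 F#4 D4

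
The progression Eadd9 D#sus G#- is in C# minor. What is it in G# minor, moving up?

Badd9 A#sus D#-

C# minor up to G# minor is a perfect fifth; each chord root moves by that interval while the quality stays the same.
Eadd9: root E up a perfect fifth → B, giving Badd9.
D#sus: root D# up a perfect fifth → A#, giving A#sus.
G#-: root G# up a perfect fifth → D#, giving D#-.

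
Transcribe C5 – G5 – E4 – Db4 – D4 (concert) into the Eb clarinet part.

A4 E5 C#4 Bb3 B3

The Eb clarinet sounds a minor third above written, so the written part must be a minor third below concert — transpose each note down.
C5 gives A4
G5 gives E5
E4 gives C#4
Db4 gives Bb3
D4 gives B3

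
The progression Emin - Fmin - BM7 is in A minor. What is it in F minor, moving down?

Cmin Dbmin GM7

A minor down to F minor is a major third; each chord root moves by that interval while the quality stays the same.
Emin: root E down a major third → C, giving Cmin.
Fmin: root F down a major third → Db, giving Dbmin.
BM7: root B down a major third → G, giving GM7.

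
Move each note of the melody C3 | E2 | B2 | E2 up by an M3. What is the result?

E3 G#2 D#3 G#2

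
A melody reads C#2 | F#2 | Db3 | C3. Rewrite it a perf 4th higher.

F#2 B2 Gb3 F3

C#2 to F#2
F#2 to B2
Db3 to Gb3
C3 to F3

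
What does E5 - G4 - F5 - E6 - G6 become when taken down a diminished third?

E5: a third down reaches C, and 2 semitones makes it C##5.
G4 down a diminished third is E#4.
A diminished third down from F5 gives D#5.
A diminished third down from E6 gives C##6.
A diminished third down from G6 gives E#6.

C##5 E#4 D#5 C##6 E#6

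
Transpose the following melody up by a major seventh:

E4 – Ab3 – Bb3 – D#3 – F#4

D#5 G4 A4 C##4 E#5

E4 to D#5
Ab3 to G4
Bb3 to A4
D#3 to C##4
F#4 to E#5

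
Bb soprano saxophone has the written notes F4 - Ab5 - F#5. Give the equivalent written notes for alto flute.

First find concert pitch: the Bb soprano saxophone sounds a major second below written, so F4 Ab5 F#5 sounds Eb4 Gb5 E5.
Then write for alto flute: it sounds a perfect fourth below written, so the part must be a perfect fourth above concert.
Eb4 → Ab4
Gb5 → Cb6
E5 → A5

Ab4 Cb6 A5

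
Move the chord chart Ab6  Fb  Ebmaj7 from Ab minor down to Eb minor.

Ab minor down to Eb minor is a perfect fourth; each chord root moves by that interval while the quality stays the same.
Ab6: root Ab down a perfect fourth → Eb, giving Eb6.
Fb: root Fb down a perfect fourth → Cb, giving Cb.
Ebmaj7: root Eb down a perfect fourth → Bb, giving Bbmaj7.

Eb6 Cb Bbmaj7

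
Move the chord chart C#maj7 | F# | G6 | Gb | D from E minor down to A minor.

E minor down to A minor is a perfect fifth; each chord root moves by that interval while the quality stays the same.
C#maj7: root C# down a perfect fifth → F#, giving F#maj7.
F#: root F# down a perfect fifth → B, giving B.
G6: root G down a perfect fifth → C, giving C6.
Gb: root Gb down a perfect fifth → Cb, giving Cb.
D: root D down a perfect fifth → G, giving G.

F#maj7 B C6 Cb G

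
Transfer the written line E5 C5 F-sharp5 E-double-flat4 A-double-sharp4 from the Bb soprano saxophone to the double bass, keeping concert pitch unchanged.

D6 Bb5 E6 Dbb5 G##5

First find concert pitch: the Bb soprano saxophone sounds a major second below written, so E5 C5 F-sharp5 E-double-flat4 A-double-sharp4 sounds D5 Bb4 E5 Dbb4 G##4.
Then write for double bass: it sounds a perfect octave below written, so the part must be a perfect octave above concert.
D5 → D6
Bb4 → Bb5
E5 → E6
Dbb4 → Dbb5
G##4 → G##5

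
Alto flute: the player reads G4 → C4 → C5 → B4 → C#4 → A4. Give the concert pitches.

The alto flute sounds a perfect fourth below written, so transpose each written note down a perfect fourth.
G4 becomes D4
C4 becomes G3
C5 becomes G4
B4 becomes F#4
C#4 becomes G#3
A4 becomes E4

D4 G3 G4 F#4 G#3 E4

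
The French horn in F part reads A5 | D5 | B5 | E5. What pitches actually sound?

The French horn in F sounds a perfect fifth below written, so transpose each written note down a perfect fifth.
A5 becomes D5
D5 becomes G4
B5 becomes E5
E5 becomes A4

D5 G4 E5 A4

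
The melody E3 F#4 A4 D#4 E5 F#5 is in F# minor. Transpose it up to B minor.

A3 B4 D5 G#4 A5 B5

F# minor to B minor up is a perfect fourth, so every note moves up by that interval.
E3 → A3
F#4 → B4
A4 → D5
D#4 → G#4
E5 → A5
F#5 → B5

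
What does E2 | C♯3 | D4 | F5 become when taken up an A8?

E#3 C##4 D#5 F#6

E2 → E#3
C#3 → C##4
D4 → D#5
F5 → F#6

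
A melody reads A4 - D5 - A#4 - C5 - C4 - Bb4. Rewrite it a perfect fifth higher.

E5 A5 E#5 G5 G4 F5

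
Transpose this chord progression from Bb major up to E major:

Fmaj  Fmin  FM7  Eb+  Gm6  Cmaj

Bmaj Bmin BM7 A+ C#m6 F#maj

Bb major up to E major is an augmented fourth; each chord root moves by that interval while the quality stays the same.
Fmaj: root F up an augmented fourth → B, giving Bmaj.
Fmin: root F up an augmented fourth → B, giving Bmin.
FM7: root F up an augmented fourth → B, giving BM7.
Eb+: root Eb up an augmented fourth → A, giving A+.
Gm6: root G up an augmented fourth → C#, giving C#m6.
Cmaj: root C up an augmented fourth → F#, giving F#maj.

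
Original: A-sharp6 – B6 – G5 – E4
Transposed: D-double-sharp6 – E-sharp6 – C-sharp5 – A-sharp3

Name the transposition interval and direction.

down a diminished fifth

Take the first pair: A#6 → D##6. A to D spans 5 letter names, so the interval is some kind of fifth.
D##6 to A#6 is 6 semitones, which makes it a diminished fifth; the second version is lower, so the direction is down.
Checking another pair — E4 → A#3 — gives the same interval.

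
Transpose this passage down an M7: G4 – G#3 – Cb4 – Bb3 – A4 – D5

Ab3 A2 Dbb3 Cb3 Bb3 Eb4

A major seventh down from G4 gives Ab3.
G#3: a seventh down reaches A, and 11 semitones makes it A2.
A major seventh down from Cb4 gives Dbb3.
A major seventh down from Bb3 gives Cb3.
A major seventh down from A4 gives Bb3.
A major seventh down from D5 gives Eb4.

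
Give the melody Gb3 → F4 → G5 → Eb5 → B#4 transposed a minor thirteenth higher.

Gb3: a thirteenth up reaches E, and 20 semitones makes it Ebb5.
F4: a thirteenth up reaches D, and 20 semitones makes it Db6.
G5: a thirteenth up reaches E, and 20 semitones makes it Eb7.
Eb5 up a minor thirteenth is Cb7.
B#4: a thirteenth up reaches G, and 20 semitones makes it G#6.

Ebb5 Db6 Eb7 Cb7 G#6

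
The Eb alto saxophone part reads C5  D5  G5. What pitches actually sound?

Eb4 F4 Bb4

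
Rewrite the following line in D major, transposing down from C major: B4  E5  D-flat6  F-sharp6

From C down to D is a minor seventh; apply that to each pitch.
B4 becomes C#4
E5 becomes F#4
Db6 becomes Eb5
F#6 becomes G#5

C#4 F#4 Eb5 G#5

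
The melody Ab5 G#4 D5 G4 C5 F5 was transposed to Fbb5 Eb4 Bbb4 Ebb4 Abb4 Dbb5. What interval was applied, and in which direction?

down an augmented third

From Ab5 to Fbb5 is 3 letter names — a third of some quality.
Fbb5 to Ab5 is 5 semitones, which makes it an augmented third; the second version is lower, so the direction is down.
Checking another pair — F5 → Dbb5 — gives the same interval.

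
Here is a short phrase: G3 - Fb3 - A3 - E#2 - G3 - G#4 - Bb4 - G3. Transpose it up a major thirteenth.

E5 Db5 F#5 C##4 E5 E#6 G6 E5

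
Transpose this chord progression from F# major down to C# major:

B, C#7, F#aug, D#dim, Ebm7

F# major down to C# major is a perfect fourth; each chord root moves by that interval while the quality stays the same.
B: root B down a perfect fourth → F#, giving F#.
C#7: root C# down a perfect fourth → G#, giving G#7.
F#aug: root F# down a perfect fourth → C#, giving C#aug.
D#dim: root D# down a perfect fourth → A#, giving A#dim.
Ebm7: root Eb down a perfect fourth → Bb, giving Bbm7.

F# G#7 C#aug A#dim Bbm7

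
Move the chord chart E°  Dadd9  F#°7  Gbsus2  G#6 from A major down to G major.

A major down to G major is a major second; each chord root moves by that interval while the quality stays the same.
E°: root E down a major second → D, giving D°.
Dadd9: root D down a major second → C, giving Cadd9.
F#°7: root F# down a major second → E, giving E°7.
Gbsus2: root Gb down a major second → Fb, giving Fbsus2.
G#6: root G# down a major second → F#, giving F#6.

D° Cadd9 E°7 Fbsus2 F#6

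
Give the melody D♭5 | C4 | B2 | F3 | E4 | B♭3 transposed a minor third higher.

Fb5 Eb4 D3 Ab3 G4 Db4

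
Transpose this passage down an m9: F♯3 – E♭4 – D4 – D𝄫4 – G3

F#3 -> E#2
Eb4 -> D3
D4 -> C#3
Dbb4 -> Cb3
G3 -> F#2

E#2 D3 C#3 Cb3 F#2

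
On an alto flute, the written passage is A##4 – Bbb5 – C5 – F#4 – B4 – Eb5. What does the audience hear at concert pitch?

E##4 Fb5 G4 C#4 F#4 Bb4

Written C4 on the alto flute sounds as G3, a perfect fourth lower; apply that shift to every note.
A##4 -> E##4
Bbb5 -> Fb5
C5 -> G4
F#4 -> C#4
B4 -> F#4
Eb5 -> Bb4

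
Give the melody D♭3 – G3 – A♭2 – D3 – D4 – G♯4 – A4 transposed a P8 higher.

Db3: an octave up reaches D, and 12 semitones makes it Db4.
G3: an octave up reaches G, and 12 semitones makes it G4.
A perfect octave up from Ab2 gives Ab3.
D3: an octave up reaches D, and 12 semitones makes it D4.
D4 up a perfect octave is D5.
G#4 up a perfect octave is G#5.
A perfect octave up from A4 gives A5.

Db4 G4 Ab3 D4 D5 G#5 A5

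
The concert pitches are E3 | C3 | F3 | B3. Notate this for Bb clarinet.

F#3 D3 G3 C#4

The Bb clarinet sounds a major second below written, so the written part must be a major second above concert — transpose each note up.
E3 -> F#3
C3 -> D3
F3 -> G3
B3 -> C#4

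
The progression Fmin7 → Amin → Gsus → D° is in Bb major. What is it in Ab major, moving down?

Ebmin7 Gmin Fsus C°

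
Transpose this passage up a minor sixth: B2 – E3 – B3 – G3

G3 C4 G4 Eb4

B2 up a minor sixth is G3.
E3: a sixth up reaches C, and 8 semitones makes it C4.
A minor sixth up from B3 gives G4.
G3 up a minor sixth is Eb4.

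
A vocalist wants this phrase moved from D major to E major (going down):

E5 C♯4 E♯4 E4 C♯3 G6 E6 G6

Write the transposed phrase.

From D down to E is a minor seventh; apply that to each pitch.
E5 -> F#4
C#4 -> D#3
E#4 -> F##3
E4 -> F#3
C#3 -> D#2
G6 -> A5
E6 -> F#5
G6 -> A5

F#4 D#3 F##3 F#3 D#2 A5 F#5 A5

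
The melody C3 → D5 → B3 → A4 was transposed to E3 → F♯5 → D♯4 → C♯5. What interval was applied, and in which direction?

Take the first pair: C3 → E3. C to E spans 3 letter names, so the interval is some kind of third.
C3 to E3 is 4 semitones, which makes it a major third; the second version is higher, so the direction is up.
Checking another pair — A4 → C#5 — gives the same interval.

up a major third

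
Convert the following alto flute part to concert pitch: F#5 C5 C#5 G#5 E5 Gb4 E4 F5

The alto flute sounds a perfect fourth below written, so transpose each written note down a perfect fourth.
F#5 gives C#5
C5 gives G4
C#5 gives G#4
G#5 gives D#5
E5 gives B4
Gb4 gives Db4
E4 gives B3
F5 gives C5

C#5 G4 G#4 D#5 B4 Db4 B3 C5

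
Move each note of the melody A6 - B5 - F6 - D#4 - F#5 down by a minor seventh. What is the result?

B5 C#5 G5 E#3 G#4

A6 becomes B5
B5 becomes C#5
F6 becomes G5
D#4 becomes E#3
F#5 becomes G#4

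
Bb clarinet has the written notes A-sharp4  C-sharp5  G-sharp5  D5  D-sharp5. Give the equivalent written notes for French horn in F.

D#5 F#5 C#6 G5 G#5

First find concert pitch: the Bb clarinet sounds a major second below written, so A-sharp4 C-sharp5 G-sharp5 D5 D-sharp5 sounds G#4 B4 F#5 C5 C#5.
Then write for French horn in F: it sounds a perfect fifth below written, so the part must be a perfect fifth above concert.
G#4 → D#5
B4 → F#5
F#5 → C#6
C5 → G5
C#5 → G#5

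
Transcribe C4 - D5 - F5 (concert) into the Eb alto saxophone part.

A4 B5 D6

Written C4 sounds as Eb3 on the Eb alto saxophone, so concert pitches are written a major sixth up.
C4 gives A4
D5 gives B5
F5 gives D6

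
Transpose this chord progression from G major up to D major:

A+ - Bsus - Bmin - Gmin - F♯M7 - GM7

G major up to D major is a perfect fifth; each chord root moves by that interval while the quality stays the same.
A+: root A up a perfect fifth → E, giving E+.
Bsus: root B up a perfect fifth → F#, giving F#sus.
Bmin: root B up a perfect fifth → F#, giving F#min.
Gmin: root G up a perfect fifth → D, giving Dmin.
F♯M7: root F♯ up a perfect fifth → C#, giving C#M7.
GM7: root G up a perfect fifth → D, giving DM7.

E+ F#sus F#min Dmin C#M7 DM7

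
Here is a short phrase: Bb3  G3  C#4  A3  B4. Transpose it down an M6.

Db3 Bb2 E3 C3 D4

Bb3 to Db3
G3 to Bb2
C#4 to E3
A3 to C3
B4 to D4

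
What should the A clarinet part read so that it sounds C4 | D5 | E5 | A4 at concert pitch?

Written C4 sounds as A3 on the A clarinet, so concert pitches are written a minor third up.
C4 to Eb4
D5 to F5
E5 to G5
A4 to C5

Eb4 F5 G5 C5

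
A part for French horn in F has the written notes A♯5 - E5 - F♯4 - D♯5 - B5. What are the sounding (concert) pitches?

D#5 A4 B3 G#4 E5

The French horn in F sounds a perfect fifth below written, so transpose each written note down a perfect fifth.
A#5 → D#5
E5 → A4
F#4 → B3
D#5 → G#4
B5 → E5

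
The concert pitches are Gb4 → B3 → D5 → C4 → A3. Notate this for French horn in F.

Written C4 sounds as F3 on the French horn in F, so concert pitches are written a perfect fifth up.
Gb4 gives Db5
B3 gives F#4
D5 gives A5
C4 gives G4
A3 gives E4

Db5 F#4 A5 G4 E4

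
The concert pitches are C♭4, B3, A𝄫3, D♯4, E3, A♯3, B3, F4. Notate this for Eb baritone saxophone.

Written C4 sounds as Eb2 on the Eb baritone saxophone, so concert pitches are written a major thirteenth up.
Cb4 gives Ab5
B3 gives G#5
Abb3 gives Fb5
D#4 gives B#5
E3 gives C#5
A#3 gives F##5
B3 gives G#5
F4 gives D6

Ab5 G#5 Fb5 B#5 C#5 F##5 G#5 D6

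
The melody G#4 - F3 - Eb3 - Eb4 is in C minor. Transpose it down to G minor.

C minor to G minor down is a perfect fourth, so every note moves down by that interval.
G#4 to D#4
F3 to C3
Eb3 to Bb2
Eb4 to Bb3

D#4 C3 Bb2 Bb3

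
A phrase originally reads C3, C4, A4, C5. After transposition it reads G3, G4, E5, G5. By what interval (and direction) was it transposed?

Take the first pair: C3 → G3. C to G spans 5 letter names, so the interval is some kind of fifth.
C3 to G3 is 7 semitones, which makes it a perfect fifth; the second version is higher, so the direction is up.
Checking another pair — C5 → G5 — gives the same interval.

up a perfect fifth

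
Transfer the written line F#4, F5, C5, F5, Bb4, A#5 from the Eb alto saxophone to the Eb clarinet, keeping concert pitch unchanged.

First find concert pitch: the Eb alto saxophone sounds a major sixth below written, so F#4 F5 C5 F5 Bb4 A#5 sounds A3 Ab4 Eb4 Ab4 Db4 C#5.
Then write for Eb clarinet: it sounds a minor third above written, so the part must be a minor third below concert.
A3 → F#3
Ab4 → F4
Eb4 → C4
Ab4 → F4
Db4 → Bb3
C#5 → A#4

F#3 F4 C4 F4 Bb3 A#4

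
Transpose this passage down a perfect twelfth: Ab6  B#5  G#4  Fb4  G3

A perfect twelfth down from Ab6 gives Db5.
B#5: a twelfth down reaches E, and 19 semitones makes it E#4.
G#4 down a perfect twelfth is C#3.
Fb4 down a perfect twelfth is Bbb2.
A perfect twelfth down from G3 gives C2.

Db5 E#4 C#3 Bbb2 C2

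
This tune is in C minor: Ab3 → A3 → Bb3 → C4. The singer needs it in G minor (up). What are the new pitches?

Eb4 E4 F4 G4

C minor to G minor up is a perfect fifth, so every note moves up by that interval.
Ab3 -> Eb4
A3 -> E4
Bb3 -> F4
C4 -> G4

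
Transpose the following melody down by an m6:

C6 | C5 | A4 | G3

E5 E4 C#4 B2

C6 to E5
C5 to E4
A4 to C#4
G3 to B2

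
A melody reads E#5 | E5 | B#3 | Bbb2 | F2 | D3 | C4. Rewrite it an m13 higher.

C#7 C7 G#5 Gbb4 Db4 Bb4 Ab5

E#5 to C#7
E5 to C7
B#3 to G#5
Bbb2 to Gbb4
F2 to Db4
D3 to Bb4
C4 to Ab5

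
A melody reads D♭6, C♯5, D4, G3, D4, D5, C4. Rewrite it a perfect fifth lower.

Gb5 F#4 G3 C3 G3 G4 F3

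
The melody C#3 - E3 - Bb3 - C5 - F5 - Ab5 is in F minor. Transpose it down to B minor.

F##2 A#2 E3 F#4 B4 D5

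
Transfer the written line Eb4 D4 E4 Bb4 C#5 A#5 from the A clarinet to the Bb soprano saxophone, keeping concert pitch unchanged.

D4 C#4 D#4 A4 B#4 G##5

First find concert pitch: the A clarinet sounds a minor third below written, so Eb4 D4 E4 Bb4 C#5 A#5 sounds C4 B3 C#4 G4 A#4 F##5.
Then write for Bb soprano saxophone: it sounds a major second below written, so the part must be a major second above concert.
C4 → D4
B3 → C#4
C#4 → D#4
G4 → A4
A#4 → B#4
F##5 → G##5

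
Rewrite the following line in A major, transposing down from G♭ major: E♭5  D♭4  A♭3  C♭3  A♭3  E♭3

F#4 E3 B2 D2 B2 F#2

From G♭ down to A is a diminished seventh; apply that to each pitch.
Eb5 gives F#4
Db4 gives E3
Ab3 gives B2
Cb3 gives D2
Ab3 gives B2
Eb3 gives F#2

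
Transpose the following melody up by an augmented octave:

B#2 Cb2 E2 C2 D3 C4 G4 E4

An augmented octave up from B#2 gives B##3.
Cb2 up an augmented octave is C3.
E2 up an augmented octave is E#3.
C2: an octave up reaches C, and 13 semitones makes it C#3.
D3: an octave up reaches D, and 13 semitones makes it D#4.
An augmented octave up from C4 gives C#5.
An augmented octave up from G4 gives G#5.
E4 up an augmented octave is E#5.

B##3 C3 E#3 C#3 D#4 C#5 G#5 E#5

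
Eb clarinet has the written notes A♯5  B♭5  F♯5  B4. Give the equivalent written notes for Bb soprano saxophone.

D#6 Eb6 B5 E5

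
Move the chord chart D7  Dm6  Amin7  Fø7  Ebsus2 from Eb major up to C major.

B7 Bm6 F#min7 Dø7 Csus2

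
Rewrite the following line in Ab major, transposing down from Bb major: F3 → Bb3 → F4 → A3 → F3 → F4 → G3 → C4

Eb3 Ab3 Eb4 G3 Eb3 Eb4 F3 Bb3

Bb major to Ab major down is a major second, so every note moves down by that interval.
F3 to Eb3
Bb3 to Ab3
F4 to Eb4
A3 to G3
F3 to Eb3
F4 to Eb4
G3 to F3
C4 to Bb3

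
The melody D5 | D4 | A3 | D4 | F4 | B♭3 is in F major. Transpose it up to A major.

F#5 F#4 C#4 F#4 A4 D4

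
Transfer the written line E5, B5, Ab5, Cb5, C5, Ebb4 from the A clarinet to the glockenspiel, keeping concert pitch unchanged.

First find concert pitch: the A clarinet sounds a minor third below written, so E5 B5 Ab5 Cb5 C5 Ebb4 sounds C#5 G#5 F5 Ab4 A4 Cb4.
Then write for glockenspiel: it sounds a perfect fifteenth above written, so the part must be a perfect fifteenth below concert.
C#5 → C#3
G#5 → G#3
F5 → F3
Ab4 → Ab2
A4 → A2
Cb4 → Cb2

C#3 G#3 F3 Ab2 A2 Cb2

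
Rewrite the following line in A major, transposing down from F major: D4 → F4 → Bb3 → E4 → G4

F#3 A3 D3 G#3 B3

F major to A major down is a minor sixth, so every note moves down by that interval.
D4 -> F#3
F4 -> A3
Bb3 -> D3
E4 -> G#3
G4 -> B3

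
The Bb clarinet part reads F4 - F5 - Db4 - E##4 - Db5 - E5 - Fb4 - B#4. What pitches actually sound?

The Bb clarinet sounds a major second below written, so transpose each written note down a major second.
F4 to Eb4
F5 to Eb5
Db4 to Cb4
E##4 to D##4
Db5 to Cb5
E5 to D5
Fb4 to Ebb4
B#4 to A#4

Eb4 Eb5 Cb4 D##4 Cb5 D5 Ebb4 A#4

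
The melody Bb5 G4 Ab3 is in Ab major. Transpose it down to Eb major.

F5 D4 Eb3

Ab major to Eb major down is a perfect fourth, so every note moves down by that interval.
Bb5 becomes F5
G4 becomes D4
Ab3 becomes Eb3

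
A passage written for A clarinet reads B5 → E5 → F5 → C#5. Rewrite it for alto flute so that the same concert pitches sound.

First find concert pitch: the A clarinet sounds a minor third below written, so B5 E5 F5 C#5 sounds G#5 C#5 D5 A#4.
Then write for alto flute: it sounds a perfect fourth below written, so the part must be a perfect fourth above concert.
G#5 → C#6
C#5 → F#5
D5 → G5
A#4 → D#5

C#6 F#5 G5 D#5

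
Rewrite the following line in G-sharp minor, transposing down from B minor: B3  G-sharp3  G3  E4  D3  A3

B minor to G-sharp minor down is a minor third, so every note moves down by that interval.
B3 → G#3
G#3 → E#3
G3 → E3
E4 → C#4
D3 → B2
A3 → F#3

G#3 E#3 E3 C#4 B2 F#3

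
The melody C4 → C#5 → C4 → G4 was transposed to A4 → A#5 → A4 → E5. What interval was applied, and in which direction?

From C4 to A4 is 6 letter names — a sixth of some quality.
C4 to A4 is 9 semitones, which makes it a major sixth; the second version is higher, so the direction is up.
Checking another pair — G4 → E5 — gives the same interval.

up a major sixth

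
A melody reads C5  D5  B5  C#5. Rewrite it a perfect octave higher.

A perfect octave up from C5 gives C6.
D5 up a perfect octave is D6.
B5 up a perfect octave is B6.
A perfect octave up from C#5 gives C#6.

C6 D6 B6 C#6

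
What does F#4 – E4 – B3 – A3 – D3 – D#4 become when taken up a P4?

B4 A4 E4 D4 G3 G#4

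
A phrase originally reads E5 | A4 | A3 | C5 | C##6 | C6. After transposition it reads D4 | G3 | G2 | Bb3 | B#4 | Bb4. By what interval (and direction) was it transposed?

From E5 to D4 is 9 letter names — a ninth of some quality.
D4 to E5 is 14 semitones, which makes it a major ninth; the second version is lower, so the direction is down.
Checking another pair — C6 → Bb4 — gives the same interval.

down a major ninth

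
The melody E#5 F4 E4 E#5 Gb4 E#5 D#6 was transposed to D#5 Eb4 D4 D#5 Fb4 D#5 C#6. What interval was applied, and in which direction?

down a major second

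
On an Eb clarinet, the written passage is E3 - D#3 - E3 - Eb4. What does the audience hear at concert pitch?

G3 F#3 G3 Gb4

The Eb clarinet sounds a minor third above written, so transpose each written note up a minor third.
E3 -> G3
D#3 -> F#3
E3 -> G3
Eb4 -> Gb4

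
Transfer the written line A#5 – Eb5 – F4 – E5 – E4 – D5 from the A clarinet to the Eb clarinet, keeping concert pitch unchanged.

First find concert pitch: the A clarinet sounds a minor third below written, so A#5 Eb5 F4 E5 E4 D5 sounds F##5 C5 D4 C#5 C#4 B4.
Then write for Eb clarinet: it sounds a minor third above written, so the part must be a minor third below concert.
F##5 → D##5
C5 → A4
D4 → B3
C#5 → A#4
C#4 → A#3
B4 → G#4

D##5 A4 B3 A#4 A#3 G#4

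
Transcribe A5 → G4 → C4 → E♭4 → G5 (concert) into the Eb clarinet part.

F#5 E4 A3 C4 E5

The Eb clarinet sounds a minor third above written, so the written part must be a minor third below concert — transpose each note down.
A5 to F#5
G4 to E4
C4 to A3
Eb4 to C4
G5 to E5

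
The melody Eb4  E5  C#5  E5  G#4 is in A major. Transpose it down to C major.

Gb3 G4 E4 G4 B3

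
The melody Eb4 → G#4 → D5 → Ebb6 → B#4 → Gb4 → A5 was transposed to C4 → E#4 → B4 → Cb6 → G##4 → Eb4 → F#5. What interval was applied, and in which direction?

From Eb4 to C4 is 3 letter names — a third of some quality.
C4 to Eb4 is 3 semitones, which makes it a minor third; the second version is lower, so the direction is down.
Checking another pair — A5 → F#5 — gives the same interval.

down a minor third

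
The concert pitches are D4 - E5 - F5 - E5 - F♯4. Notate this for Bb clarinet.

The Bb clarinet sounds a major second below written, so the written part must be a major second above concert — transpose each note up.
D4 gives E4
E5 gives F#5
F5 gives G5
E5 gives F#5
F#4 gives G#4

E4 F#5 G5 F#5 G#4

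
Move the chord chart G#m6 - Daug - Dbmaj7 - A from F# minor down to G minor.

Am6 Ebaug Ebbmaj7 Bb

F# minor down to G minor is a major seventh; each chord root moves by that interval while the quality stays the same.
G#m6: root G# down a major seventh → A, giving Am6.
Daug: root D down a major seventh → Eb, giving Ebaug.
Dbmaj7: root Db down a major seventh → Ebb, giving Ebbmaj7.
A: root A down a major seventh → Bb, giving Bb.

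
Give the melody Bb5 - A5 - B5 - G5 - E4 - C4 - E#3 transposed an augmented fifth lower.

An augmented fifth down from Bb5 gives Ebb5.
A5 down an augmented fifth is Db5.
B5: a fifth down reaches E, and 8 semitones makes it Eb5.
An augmented fifth down from G5 gives Cb5.
E4: a fifth down reaches A, and 8 semitones makes it Ab3.
An augmented fifth down from C4 gives Fb3.
E#3: a fifth down reaches A, and 8 semitones makes it A2.

Ebb5 Db5 Eb5 Cb5 Ab3 Fb3 A2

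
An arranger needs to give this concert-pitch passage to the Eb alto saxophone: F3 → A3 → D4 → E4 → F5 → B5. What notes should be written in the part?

The Eb alto saxophone sounds a major sixth below written, so the written part must be a major sixth above concert — transpose each note up.
F3 -> D4
A3 -> F#4
D4 -> B4
E4 -> C#5
F5 -> D6
B5 -> G#6

D4 F#4 B4 C#5 D6 G#6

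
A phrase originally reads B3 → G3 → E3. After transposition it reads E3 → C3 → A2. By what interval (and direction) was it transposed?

down a perfect fifth

Take the first pair: B3 → E3. B to E spans 5 letter names, so the interval is some kind of fifth.
E3 to B3 is 7 semitones, which makes it a perfect fifth; the second version is lower, so the direction is down.
Checking another pair — E3 → A2 — gives the same interval.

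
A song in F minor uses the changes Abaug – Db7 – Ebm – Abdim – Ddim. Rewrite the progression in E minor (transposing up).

Gaug C7 Dm Gdim C#dim

F minor up to E minor is a major seventh; each chord root moves by that interval while the quality stays the same.
Abaug: root Ab up a major seventh → G, giving Gaug.
Db7: root Db up a major seventh → C, giving C7.
Ebm: root Eb up a major seventh → D, giving Dm.
Abdim: root Ab up a major seventh → G, giving Gdim.
Ddim: root D up a major seventh → C#, giving C#dim.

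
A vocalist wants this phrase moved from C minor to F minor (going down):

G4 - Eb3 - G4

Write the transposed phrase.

C minor to F minor down is a perfect fifth, so every note moves down by that interval.
G4 to C4
Eb3 to Ab2
G4 to C4

C4 Ab2 C4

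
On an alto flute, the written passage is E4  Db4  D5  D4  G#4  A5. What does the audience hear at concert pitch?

B3 Ab3 A4 A3 D#4 E5

The alto flute sounds a perfect fourth below written, so transpose each written note down a perfect fourth.
E4 -> B3
Db4 -> Ab3
D5 -> A4
D4 -> A3
G#4 -> D#4
A5 -> E5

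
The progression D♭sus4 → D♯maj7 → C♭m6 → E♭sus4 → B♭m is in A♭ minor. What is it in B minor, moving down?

Esus4 E##maj7 Dm6 F#sus4 C#m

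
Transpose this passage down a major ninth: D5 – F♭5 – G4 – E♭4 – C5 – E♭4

C4 Ebb4 F3 Db3 Bb3 Db3

A major ninth down from D5 gives C4.
Fb5: a ninth down reaches E, and 14 semitones makes it Ebb4.
G4: a ninth down reaches F, and 14 semitones makes it F3.
Eb4: a ninth down reaches D, and 14 semitones makes it Db3.
C5 down a major ninth is Bb3.
Eb4: a ninth down reaches D, and 14 semitones makes it Db3.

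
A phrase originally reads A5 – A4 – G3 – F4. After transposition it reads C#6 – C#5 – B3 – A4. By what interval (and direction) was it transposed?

up a major third

Take the first pair: A5 → C#6. A to C spans 3 letter names, so the interval is some kind of third.
A5 to C#6 is 4 semitones, which makes it a major third; the second version is higher, so the direction is up.
Checking another pair — F4 → A4 — gives the same interval.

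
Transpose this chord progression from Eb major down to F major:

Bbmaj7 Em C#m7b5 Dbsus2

Cmaj7 F#m D#m7b5 Ebsus2

Eb major down to F major is a minor seventh; each chord root moves by that interval while the quality stays the same.
Bbmaj7: root Bb down a minor seventh → C, giving Cmaj7.
Em: root E down a minor seventh → F#, giving F#m.
C#m7b5: root C# down a minor seventh → D#, giving D#m7b5.
Dbsus2: root Db down a minor seventh → Eb, giving Ebsus2.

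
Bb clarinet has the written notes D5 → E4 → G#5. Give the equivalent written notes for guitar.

C6 D5 F#6

First find concert pitch: the Bb clarinet sounds a major second below written, so D5 E4 G#5 sounds C5 D4 F#5.
Then write for guitar: it sounds a perfect octave below written, so the part must be a perfect octave above concert.
C5 → C6
D4 → D5
F#5 → F#6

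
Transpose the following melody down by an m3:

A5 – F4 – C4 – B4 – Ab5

F#5 D4 A3 G#4 F5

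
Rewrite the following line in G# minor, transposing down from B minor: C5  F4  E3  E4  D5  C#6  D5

A4 D4 C#3 C#4 B4 A#5 B4

From B down to G# is a minor third; apply that to each pitch.
C5 becomes A4
F4 becomes D4
E3 becomes C#3
E4 becomes C#4
D5 becomes B4
C#6 becomes A#5
D5 becomes B4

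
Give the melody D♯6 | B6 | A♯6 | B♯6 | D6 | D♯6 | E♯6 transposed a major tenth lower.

D#6 to B4
B6 to G5
A#6 to F#5
B#6 to G#5
D6 to Bb4
D#6 to B4
E#6 to C#5

B4 G5 F#5 G#5 Bb4 B4 C#5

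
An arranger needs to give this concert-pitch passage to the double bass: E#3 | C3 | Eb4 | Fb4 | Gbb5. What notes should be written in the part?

E#4 C4 Eb5 Fb5 Gbb6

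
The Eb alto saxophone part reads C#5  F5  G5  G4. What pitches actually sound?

E4 Ab4 Bb4 Bb3

Written C4 on the Eb alto saxophone sounds as Eb3, a major sixth lower; apply that shift to every note.
C#5 gives E4
F5 gives Ab4
G5 gives Bb4
G4 gives Bb3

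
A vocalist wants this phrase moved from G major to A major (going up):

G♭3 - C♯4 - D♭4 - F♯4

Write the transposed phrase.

From G up to A is a major second; apply that to each pitch.
Gb3 to Ab3
C#4 to D#4
Db4 to Eb4
F#4 to G#4

Ab3 D#4 Eb4 G#4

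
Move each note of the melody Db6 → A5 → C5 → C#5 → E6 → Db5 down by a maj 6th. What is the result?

Fb5 C5 Eb4 E4 G5 Fb4

Db6 gives Fb5
A5 gives C5
C5 gives Eb4
C#5 gives E4
E6 gives G5
Db5 gives Fb4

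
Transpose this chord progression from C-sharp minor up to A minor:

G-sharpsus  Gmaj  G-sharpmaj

Esus Ebmaj Emaj

C-sharp minor up to A minor is a minor sixth; each chord root moves by that interval while the quality stays the same.
G-sharpsus: root G-sharp up a minor sixth → E, giving Esus.
Gmaj: root G up a minor sixth → Eb, giving Ebmaj.
G-sharpmaj: root G-sharp up a minor sixth → E, giving Emaj.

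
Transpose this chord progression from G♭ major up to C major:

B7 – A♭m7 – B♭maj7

G♭ major up to C major is an augmented fourth; each chord root moves by that interval while the quality stays the same.
B7: root B up an augmented fourth → E#, giving E#7.
A♭m7: root A♭ up an augmented fourth → D, giving Dm7.
B♭maj7: root B♭ up an augmented fourth → E, giving Emaj7.

E#7 Dm7 Emaj7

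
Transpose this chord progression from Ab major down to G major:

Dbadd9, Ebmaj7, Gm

Cadd9 Dmaj7 F#m

Ab major down to G major is a minor second; each chord root moves by that interval while the quality stays the same.
Dbadd9: root Db down a minor second → C, giving Cadd9.
Ebmaj7: root Eb down a minor second → D, giving Dmaj7.
Gm: root G down a minor second → F#, giving F#m.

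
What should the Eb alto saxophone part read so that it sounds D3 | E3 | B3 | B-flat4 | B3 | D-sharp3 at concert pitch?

B3 C#4 G#4 G5 G#4 B#3

The Eb alto saxophone sounds a major sixth below written, so the written part must be a major sixth above concert — transpose each note up.
D3 becomes B3
E3 becomes C#4
B3 becomes G#4
Bb4 becomes G5
B3 becomes G#4
D#3 becomes B#3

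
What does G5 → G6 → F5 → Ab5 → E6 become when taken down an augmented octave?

Gb4 Gb5 Fb4 Abb4 Eb5

G5: an octave down reaches G, and 13 semitones makes it Gb4.
G6: an octave down reaches G, and 13 semitones makes it Gb5.
F5 down an augmented octave is Fb4.
Ab5 down an augmented octave is Abb4.
An augmented octave down from E6 gives Eb5.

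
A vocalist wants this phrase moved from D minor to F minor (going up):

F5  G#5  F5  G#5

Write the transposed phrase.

Ab5 B5 Ab5 B5

D minor to F minor up is a minor third, so every note moves up by that interval.
F5 → Ab5
G#5 → B5
F5 → Ab5
G#5 → B5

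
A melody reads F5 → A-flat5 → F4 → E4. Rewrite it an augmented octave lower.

F5 gives Fb4
Ab5 gives Abb4
F4 gives Fb3
E4 gives Eb3

Fb4 Abb4 Fb3 Eb3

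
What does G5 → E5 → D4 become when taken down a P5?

C5 A4 G3

G5: a fifth down reaches C, and 7 semitones makes it C5.
E5 down a perfect fifth is A4.
D4: a fifth down reaches G, and 7 semitones makes it G3.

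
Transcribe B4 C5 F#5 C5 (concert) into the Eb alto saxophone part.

G#5 A5 D#6 A5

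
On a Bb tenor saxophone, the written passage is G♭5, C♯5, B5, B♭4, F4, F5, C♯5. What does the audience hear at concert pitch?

Written C4 on the Bb tenor saxophone sounds as Bb2, a major ninth lower; apply that shift to every note.
Gb5 to Fb4
C#5 to B3
B5 to A4
Bb4 to Ab3
F4 to Eb3
F5 to Eb4
C#5 to B3

Fb4 B3 A4 Ab3 Eb3 Eb4 B3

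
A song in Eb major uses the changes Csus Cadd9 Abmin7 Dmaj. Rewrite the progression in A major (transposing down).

Eb major down to A major is a diminished fifth; each chord root moves by that interval while the quality stays the same.
Csus: root C down a diminished fifth → F#, giving F#sus.
Cadd9: root C down a diminished fifth → F#, giving F#add9.
Abmin7: root Ab down a diminished fifth → D, giving Dmin7.
Dmaj: root D down a diminished fifth → G#, giving G#maj.

F#sus F#add9 Dmin7 G#maj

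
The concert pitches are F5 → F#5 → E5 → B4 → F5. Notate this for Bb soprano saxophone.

G5 G#5 F#5 C#5 G5

Written C4 sounds as Bb3 on the Bb soprano saxophone, so concert pitches are written a major second up.
F5 gives G5
F#5 gives G#5
E5 gives F#5
B4 gives C#5
F5 gives G5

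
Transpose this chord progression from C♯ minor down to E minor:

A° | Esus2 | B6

C° Gsus2 D6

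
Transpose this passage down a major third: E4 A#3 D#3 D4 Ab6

E4 down a major third is C4.
A major third down from A#3 gives F#3.
A major third down from D#3 gives B2.
A major third down from D4 gives Bb3.
Ab6: a third down reaches F, and 4 semitones makes it Fb6.

C4 F#3 B2 Bb3 Fb6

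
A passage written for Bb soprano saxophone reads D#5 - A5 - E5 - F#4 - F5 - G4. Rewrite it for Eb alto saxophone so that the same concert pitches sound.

A#5 E6 B5 C#5 C6 D5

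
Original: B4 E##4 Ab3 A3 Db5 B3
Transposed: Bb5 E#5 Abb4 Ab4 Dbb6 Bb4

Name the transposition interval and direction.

up a diminished octave

From B4 to Bb5 is 8 letter names — an octave of some quality.
B4 to Bb5 is 11 semitones, which makes it a diminished octave; the second version is higher, so the direction is up.
Checking another pair — B3 → Bb4 — gives the same interval.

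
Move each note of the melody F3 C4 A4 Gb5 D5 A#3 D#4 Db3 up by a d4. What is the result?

F3 gives Bbb3
C4 gives Fb4
A4 gives Db5
Gb5 gives Cbb6
D5 gives Gb5
A#3 gives D4
D#4 gives G4
Db3 gives Gbb3

Bbb3 Fb4 Db5 Cbb6 Gb5 D4 G4 Gbb3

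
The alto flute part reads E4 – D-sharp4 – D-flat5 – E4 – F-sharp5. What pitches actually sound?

B3 A#3 Ab4 B3 C#5

The alto flute sounds a perfect fourth below written, so transpose each written note down a perfect fourth.
E4 gives B3
D#4 gives A#3
Db5 gives Ab4
E4 gives B3
F#5 gives C#5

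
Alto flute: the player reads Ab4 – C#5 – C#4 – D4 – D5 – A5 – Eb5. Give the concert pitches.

Eb4 G#4 G#3 A3 A4 E5 Bb4

Written C4 on the alto flute sounds as G3, a perfect fourth lower; apply that shift to every note.
Ab4 becomes Eb4
C#5 becomes G#4
C#4 becomes G#3
D4 becomes A3
D5 becomes A4
A5 becomes E5
Eb5 becomes Bb4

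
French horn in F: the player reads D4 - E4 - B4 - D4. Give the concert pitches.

G3 A3 E4 G3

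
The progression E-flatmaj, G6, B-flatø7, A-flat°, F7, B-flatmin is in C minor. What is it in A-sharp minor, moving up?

C#maj E#6 G#ø7 F#° D#7 G#min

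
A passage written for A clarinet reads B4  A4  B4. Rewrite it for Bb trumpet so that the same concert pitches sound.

First find concert pitch: the A clarinet sounds a minor third below written, so B4 A4 B4 sounds G#4 F#4 G#4.
Then write for Bb trumpet: it sounds a major second below written, so the part must be a major second above concert.
G#4 → A#4
F#4 → G#4
G#4 → A#4

A#4 G#4 A#4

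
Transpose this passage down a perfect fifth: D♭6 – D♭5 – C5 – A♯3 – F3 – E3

A perfect fifth down from Db6 gives Gb5.
A perfect fifth down from Db5 gives Gb4.
A perfect fifth down from C5 gives F4.
A perfect fifth down from A#3 gives D#3.
F3 down a perfect fifth is Bb2.
E3 down a perfect fifth is A2.

Gb5 Gb4 F4 D#3 Bb2 A2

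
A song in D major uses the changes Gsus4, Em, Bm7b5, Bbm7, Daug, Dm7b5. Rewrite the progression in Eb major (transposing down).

Absus4 Fm Cm7b5 Cbm7 Ebaug Ebm7b5

D major down to Eb major is a major seventh; each chord root moves by that interval while the quality stays the same.
Gsus4: root G down a major seventh → Ab, giving Absus4.
Em: root E down a major seventh → F, giving Fm.
Bm7b5: root B down a major seventh → C, giving Cm7b5.
Bbm7: root Bb down a major seventh → Cb, giving Cbm7.
Daug: root D down a major seventh → Eb, giving Ebaug.
Dm7b5: root D down a major seventh → Eb, giving Ebm7b5.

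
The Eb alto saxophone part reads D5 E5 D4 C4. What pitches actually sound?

The Eb alto saxophone sounds a major sixth below written, so transpose each written note down a major sixth.
D5 -> F4
E5 -> G4
D4 -> F3
C4 -> Eb3

F4 G4 F3 Eb3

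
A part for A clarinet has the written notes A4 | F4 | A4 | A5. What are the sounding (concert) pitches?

F#4 D4 F#4 F#5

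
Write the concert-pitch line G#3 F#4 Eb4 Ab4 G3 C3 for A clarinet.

B3 A4 Gb4 Cb5 Bb3 Eb3

Written C4 sounds as A3 on the A clarinet, so concert pitches are written a minor third up.
G#3 becomes B3
F#4 becomes A4
Eb4 becomes Gb4
Ab4 becomes Cb5
G3 becomes Bb3
C3 becomes Eb3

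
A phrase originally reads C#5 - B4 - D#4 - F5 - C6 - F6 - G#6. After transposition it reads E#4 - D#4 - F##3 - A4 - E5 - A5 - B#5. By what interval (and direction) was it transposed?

down a minor sixth

From C#5 to E#4 is 6 letter names — a sixth of some quality.
E#4 to C#5 is 8 semitones, which makes it a minor sixth; the second version is lower, so the direction is down.
Checking another pair — G#6 → B#5 — gives the same interval.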